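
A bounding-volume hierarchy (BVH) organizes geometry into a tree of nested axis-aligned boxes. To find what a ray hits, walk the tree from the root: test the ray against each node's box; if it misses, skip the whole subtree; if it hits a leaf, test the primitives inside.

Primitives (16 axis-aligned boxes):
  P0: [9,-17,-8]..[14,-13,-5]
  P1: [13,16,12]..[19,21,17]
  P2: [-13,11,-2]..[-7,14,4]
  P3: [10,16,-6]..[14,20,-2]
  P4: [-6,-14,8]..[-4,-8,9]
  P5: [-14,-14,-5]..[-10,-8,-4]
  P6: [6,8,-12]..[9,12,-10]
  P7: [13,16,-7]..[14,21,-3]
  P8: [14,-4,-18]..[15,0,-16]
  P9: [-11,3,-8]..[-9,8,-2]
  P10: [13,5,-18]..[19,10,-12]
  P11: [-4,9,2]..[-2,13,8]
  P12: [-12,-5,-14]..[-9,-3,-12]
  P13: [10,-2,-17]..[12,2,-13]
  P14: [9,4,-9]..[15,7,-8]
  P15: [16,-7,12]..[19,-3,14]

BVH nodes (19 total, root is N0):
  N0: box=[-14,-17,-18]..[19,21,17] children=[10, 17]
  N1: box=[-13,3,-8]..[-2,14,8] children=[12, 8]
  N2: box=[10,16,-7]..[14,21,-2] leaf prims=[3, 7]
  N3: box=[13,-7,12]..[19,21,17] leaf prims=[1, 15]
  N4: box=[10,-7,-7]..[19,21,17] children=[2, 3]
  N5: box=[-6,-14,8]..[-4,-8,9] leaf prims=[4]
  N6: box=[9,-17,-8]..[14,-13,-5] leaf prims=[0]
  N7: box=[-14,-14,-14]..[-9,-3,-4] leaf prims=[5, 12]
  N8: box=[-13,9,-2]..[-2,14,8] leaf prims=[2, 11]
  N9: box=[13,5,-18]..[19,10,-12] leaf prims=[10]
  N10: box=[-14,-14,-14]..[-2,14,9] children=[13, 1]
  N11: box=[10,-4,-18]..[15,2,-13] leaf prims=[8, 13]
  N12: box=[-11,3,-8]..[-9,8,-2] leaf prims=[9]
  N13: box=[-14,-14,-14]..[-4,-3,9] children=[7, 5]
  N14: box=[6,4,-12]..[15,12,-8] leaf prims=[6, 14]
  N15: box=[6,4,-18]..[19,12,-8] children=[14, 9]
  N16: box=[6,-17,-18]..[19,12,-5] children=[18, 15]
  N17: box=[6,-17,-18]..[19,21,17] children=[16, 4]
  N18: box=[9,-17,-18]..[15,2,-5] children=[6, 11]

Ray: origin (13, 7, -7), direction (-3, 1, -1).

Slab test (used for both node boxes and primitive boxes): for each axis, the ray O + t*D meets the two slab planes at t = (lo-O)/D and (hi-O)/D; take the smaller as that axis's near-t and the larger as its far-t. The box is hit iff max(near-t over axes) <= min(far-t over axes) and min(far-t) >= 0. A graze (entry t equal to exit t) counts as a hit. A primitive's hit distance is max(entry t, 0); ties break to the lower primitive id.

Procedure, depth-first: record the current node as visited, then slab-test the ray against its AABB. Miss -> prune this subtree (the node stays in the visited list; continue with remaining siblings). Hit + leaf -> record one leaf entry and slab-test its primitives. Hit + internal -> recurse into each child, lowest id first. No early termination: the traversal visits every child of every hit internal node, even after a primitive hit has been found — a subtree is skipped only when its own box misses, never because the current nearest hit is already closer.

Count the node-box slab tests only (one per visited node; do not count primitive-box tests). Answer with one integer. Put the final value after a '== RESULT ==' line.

Trace the traversal:
N0 x:[-2,9] y:[-24,14] z:[-24,11] -> hit [-2,9], descend [10, 17]
  N10 x:[5,9] y:[-21,7] z:[-16,7] -> hit [5,7], descend [1, 13]
    N1 x:[5,26/3] y:[-4,7] z:[-15,1] -> miss, prune
    N13 x:[17/3,9] y:[-21,-10] z:[-16,7] -> miss, prune
  N17 x:[-2,7/3] y:[-24,14] z:[-24,11] -> hit [-2,7/3], descend [4, 16]
    N4 x:[-2,1] y:[-14,14] z:[-24,0] -> hit [-2,0], descend [2, 3]
      N2 x:[-1/3,1] y:[9,14] z:[-5,0] -> miss, prune
      N3 x:[-2,0] y:[-14,14] z:[-24,-19] -> miss, prune
    N16 x:[-2,7/3] y:[-24,5] z:[-2,11] -> hit [-2,7/3], descend [15, 18]
      N15 x:[-2,7/3] y:[-3,5] z:[1,11] -> hit [1,7/3], descend [9, 14]
        N9 x:[-2,0] y:[-2,3] z:[5,11] -> miss, prune
        N14 x:[-2/3,7/3] y:[-3,5] z:[1,5] -> hit [1,7/3] leaf, test {P6(miss), P14(miss)}
      N18 x:[-2/3,4/3] y:[-24,-5] z:[-2,11] -> miss, prune

13 AABB tests over nodes [0, 10, 1, 13, 17, 4, 2, 3, 16, 15, 9, 14, 18]; 1 leaf entered; closest miss.

== RESULT ==
13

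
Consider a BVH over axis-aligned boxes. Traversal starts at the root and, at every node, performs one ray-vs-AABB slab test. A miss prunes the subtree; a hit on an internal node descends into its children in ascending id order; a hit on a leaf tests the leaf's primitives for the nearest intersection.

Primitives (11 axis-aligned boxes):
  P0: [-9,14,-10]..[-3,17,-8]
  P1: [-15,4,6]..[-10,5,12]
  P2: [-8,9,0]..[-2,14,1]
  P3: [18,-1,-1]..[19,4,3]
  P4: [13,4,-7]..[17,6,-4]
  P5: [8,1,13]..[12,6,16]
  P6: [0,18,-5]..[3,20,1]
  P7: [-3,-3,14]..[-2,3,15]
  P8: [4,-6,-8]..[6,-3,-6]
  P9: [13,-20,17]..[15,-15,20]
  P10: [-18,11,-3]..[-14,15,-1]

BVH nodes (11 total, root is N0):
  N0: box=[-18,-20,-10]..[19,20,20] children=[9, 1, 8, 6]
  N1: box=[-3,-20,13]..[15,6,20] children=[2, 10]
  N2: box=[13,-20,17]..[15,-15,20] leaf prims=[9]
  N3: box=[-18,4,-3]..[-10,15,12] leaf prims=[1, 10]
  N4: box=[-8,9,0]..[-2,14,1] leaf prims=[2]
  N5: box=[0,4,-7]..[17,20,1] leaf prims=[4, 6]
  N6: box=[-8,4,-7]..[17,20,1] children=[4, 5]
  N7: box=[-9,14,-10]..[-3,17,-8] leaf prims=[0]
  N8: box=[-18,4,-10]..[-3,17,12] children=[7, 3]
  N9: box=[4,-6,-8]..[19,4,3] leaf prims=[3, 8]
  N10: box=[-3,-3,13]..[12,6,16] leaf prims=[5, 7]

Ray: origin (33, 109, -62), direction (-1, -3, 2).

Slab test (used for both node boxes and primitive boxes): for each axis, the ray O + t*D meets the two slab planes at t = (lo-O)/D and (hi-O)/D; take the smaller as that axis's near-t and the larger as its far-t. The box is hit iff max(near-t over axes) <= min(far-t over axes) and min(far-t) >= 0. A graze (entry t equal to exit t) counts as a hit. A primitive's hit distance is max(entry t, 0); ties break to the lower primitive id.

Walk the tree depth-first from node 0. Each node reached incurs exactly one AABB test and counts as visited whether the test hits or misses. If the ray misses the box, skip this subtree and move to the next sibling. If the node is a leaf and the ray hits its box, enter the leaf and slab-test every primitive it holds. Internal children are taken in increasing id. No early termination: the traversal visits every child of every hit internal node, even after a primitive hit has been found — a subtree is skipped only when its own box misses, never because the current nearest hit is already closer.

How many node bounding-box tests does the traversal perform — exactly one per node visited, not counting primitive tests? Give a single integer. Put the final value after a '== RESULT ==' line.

Traverse from the root:
N0 x:[14,51] y:[89/3,43] z:[26,41] -> hit [89/3,41], descend [1, 6, 8, 9]
  N1 x:[18,36] y:[103/3,43] z:[75/2,41] -> miss, prune
  N6 x:[16,41] y:[89/3,35] z:[55/2,63/2] -> hit [89/3,63/2], descend [4, 5]
    N4 x:[35,41] y:[95/3,100/3] z:[31,63/2] -> miss, prune
    N5 x:[16,33] y:[89/3,35] z:[55/2,63/2] -> hit [89/3,63/2] leaf, test {P4(miss), P6@t=30}
  N8 x:[36,51] y:[92/3,35] z:[26,37] -> miss, prune
  N9 x:[14,29] y:[35,115/3] z:[27,65/2] -> miss, prune

Visited [0, 1, 6, 4, 5, 8, 9]. Tests: 7 box, 1 leaf. Nearest: P6.

== RESULT ==
7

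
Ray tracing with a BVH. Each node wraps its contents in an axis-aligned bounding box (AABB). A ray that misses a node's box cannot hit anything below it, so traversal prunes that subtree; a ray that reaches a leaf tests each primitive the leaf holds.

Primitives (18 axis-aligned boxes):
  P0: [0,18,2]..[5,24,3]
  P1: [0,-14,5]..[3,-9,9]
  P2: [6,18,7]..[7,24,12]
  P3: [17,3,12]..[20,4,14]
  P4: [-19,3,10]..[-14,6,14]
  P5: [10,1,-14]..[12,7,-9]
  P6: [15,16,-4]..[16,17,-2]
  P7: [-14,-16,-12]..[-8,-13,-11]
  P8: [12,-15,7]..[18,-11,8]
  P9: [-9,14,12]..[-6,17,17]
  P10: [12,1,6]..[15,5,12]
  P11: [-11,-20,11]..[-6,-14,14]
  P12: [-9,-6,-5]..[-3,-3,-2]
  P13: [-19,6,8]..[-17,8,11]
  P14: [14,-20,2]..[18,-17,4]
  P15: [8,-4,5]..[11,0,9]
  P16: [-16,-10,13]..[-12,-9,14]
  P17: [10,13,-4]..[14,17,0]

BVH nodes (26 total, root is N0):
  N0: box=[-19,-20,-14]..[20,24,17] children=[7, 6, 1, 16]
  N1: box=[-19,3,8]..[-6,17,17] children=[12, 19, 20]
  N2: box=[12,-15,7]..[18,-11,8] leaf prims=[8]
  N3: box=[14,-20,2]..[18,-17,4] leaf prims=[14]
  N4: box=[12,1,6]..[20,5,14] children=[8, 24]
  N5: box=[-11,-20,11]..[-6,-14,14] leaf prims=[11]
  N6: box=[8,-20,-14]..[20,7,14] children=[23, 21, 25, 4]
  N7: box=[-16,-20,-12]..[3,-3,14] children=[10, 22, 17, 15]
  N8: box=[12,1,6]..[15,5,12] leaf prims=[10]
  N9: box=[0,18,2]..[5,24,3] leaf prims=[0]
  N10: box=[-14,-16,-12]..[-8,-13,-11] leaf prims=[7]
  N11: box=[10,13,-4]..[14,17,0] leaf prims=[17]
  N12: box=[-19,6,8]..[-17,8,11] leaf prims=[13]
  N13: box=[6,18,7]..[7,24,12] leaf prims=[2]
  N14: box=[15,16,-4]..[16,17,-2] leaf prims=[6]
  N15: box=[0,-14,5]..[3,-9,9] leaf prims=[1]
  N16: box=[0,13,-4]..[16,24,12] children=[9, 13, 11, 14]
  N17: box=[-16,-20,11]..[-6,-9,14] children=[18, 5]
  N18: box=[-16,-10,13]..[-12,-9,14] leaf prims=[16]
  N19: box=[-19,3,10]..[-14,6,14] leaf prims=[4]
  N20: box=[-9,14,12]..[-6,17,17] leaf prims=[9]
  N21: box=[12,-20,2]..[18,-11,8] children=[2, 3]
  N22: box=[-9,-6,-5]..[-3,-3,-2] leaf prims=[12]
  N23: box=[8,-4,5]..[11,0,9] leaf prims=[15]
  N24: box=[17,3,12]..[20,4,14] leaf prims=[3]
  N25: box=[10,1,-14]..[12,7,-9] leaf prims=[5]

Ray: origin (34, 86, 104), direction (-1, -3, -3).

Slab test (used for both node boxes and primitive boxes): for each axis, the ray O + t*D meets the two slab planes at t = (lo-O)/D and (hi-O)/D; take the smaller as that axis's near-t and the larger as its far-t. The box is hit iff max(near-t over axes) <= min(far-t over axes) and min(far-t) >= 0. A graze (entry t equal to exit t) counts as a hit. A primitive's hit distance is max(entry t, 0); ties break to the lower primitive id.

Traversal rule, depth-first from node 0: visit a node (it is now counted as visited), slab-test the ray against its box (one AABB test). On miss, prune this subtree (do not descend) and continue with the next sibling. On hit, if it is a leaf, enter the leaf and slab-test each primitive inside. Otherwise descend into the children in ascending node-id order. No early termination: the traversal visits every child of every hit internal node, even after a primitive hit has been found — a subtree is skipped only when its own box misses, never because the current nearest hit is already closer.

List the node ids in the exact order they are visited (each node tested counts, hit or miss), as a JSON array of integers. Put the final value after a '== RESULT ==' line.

Trace the traversal:
N0 x:[14,53] y:[62/3,106/3] z:[29,118/3] -> hit [29,106/3], descend [1, 6, 7, 16]
  N1 x:[40,53] y:[23,83/3] z:[29,32] -> miss, prune
  N6 x:[14,26] y:[79/3,106/3] z:[30,118/3] -> miss, prune
  N7 x:[31,50] y:[89/3,106/3] z:[30,116/3] -> hit [31,106/3], descend [10, 15, 17, 22]
    N10 x:[42,48] y:[33,34] z:[115/3,116/3] -> miss, prune
    N15 x:[31,34] y:[95/3,100/3] z:[95/3,33] -> hit [95/3,33] leaf, test {P1@t=95/3}
    N17 x:[40,50] y:[95/3,106/3] z:[30,31] -> miss, prune
    N22 x:[37,43] y:[89/3,92/3] z:[106/3,109/3] -> miss, prune
  N16 x:[18,34] y:[62/3,73/3] z:[92/3,36] -> miss, prune

Visited [0, 1, 6, 7, 10, 15, 17, 22, 16]. Tests: 9 box, 1 leaf. Nearest: P1.

== RESULT ==
[0, 1, 6, 7, 10, 15, 17, 22, 16]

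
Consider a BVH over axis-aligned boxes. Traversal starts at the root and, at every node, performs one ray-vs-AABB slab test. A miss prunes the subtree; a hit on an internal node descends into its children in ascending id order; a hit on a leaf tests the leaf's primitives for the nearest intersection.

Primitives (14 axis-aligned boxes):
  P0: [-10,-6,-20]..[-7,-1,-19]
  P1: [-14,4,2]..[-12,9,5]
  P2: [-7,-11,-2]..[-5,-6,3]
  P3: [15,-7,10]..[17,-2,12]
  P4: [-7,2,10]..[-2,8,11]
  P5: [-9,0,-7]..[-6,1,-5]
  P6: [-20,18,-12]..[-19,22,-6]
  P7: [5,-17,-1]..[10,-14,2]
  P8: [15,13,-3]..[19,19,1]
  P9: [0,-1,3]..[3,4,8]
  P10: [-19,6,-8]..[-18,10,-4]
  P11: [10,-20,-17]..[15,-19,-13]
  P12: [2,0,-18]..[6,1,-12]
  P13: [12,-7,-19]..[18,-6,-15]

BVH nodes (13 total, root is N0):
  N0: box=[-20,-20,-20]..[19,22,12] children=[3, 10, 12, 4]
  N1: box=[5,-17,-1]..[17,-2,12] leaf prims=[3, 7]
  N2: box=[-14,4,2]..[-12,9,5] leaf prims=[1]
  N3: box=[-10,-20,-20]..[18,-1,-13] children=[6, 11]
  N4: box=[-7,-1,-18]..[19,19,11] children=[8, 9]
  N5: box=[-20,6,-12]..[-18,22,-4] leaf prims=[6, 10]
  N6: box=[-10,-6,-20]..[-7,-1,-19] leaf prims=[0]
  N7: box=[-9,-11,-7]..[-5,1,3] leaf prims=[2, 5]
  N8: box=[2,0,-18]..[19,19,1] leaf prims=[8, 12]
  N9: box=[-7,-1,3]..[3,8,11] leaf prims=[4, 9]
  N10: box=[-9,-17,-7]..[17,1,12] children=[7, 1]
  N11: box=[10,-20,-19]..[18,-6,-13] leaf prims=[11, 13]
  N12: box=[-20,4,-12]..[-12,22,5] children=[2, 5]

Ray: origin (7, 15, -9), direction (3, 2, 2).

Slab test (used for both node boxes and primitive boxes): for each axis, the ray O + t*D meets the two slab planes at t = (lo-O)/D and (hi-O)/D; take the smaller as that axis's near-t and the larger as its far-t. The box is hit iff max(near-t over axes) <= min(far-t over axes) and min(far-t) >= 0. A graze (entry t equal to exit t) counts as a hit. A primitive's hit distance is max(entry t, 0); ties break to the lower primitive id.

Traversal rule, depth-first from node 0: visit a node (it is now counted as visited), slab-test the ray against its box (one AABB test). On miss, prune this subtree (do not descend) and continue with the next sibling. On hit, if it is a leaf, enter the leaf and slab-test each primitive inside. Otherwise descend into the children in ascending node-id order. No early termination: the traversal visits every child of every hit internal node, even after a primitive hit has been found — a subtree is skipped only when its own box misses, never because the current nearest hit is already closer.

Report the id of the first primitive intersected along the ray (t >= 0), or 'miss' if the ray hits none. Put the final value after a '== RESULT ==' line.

Trace the traversal:
N0 x:[-9,4] y:[-35/2,7/2] z:[-11/2,21/2] -> hit [-11/2,7/2], descend [3, 4, 10, 12]
  N3 x:[-17/3,11/3] y:[-35/2,-8] z:[-11/2,-2] -> miss, prune
  N4 x:[-14/3,4] y:[-8,2] z:[-9/2,10] -> hit [-9/2,2], descend [8, 9]
    N8 x:[-5/3,4] y:[-15/2,2] z:[-9/2,5] -> hit [-5/3,2] leaf, test {P8(miss), P12(miss)}
    N9 x:[-14/3,-4/3] y:[-8,-7/2] z:[6,10] -> miss, prune
  N10 x:[-16/3,10/3] y:[-16,-7] z:[1,21/2] -> miss, prune
  N12 x:[-9,-19/3] y:[-11/2,7/2] z:[-3/2,7] -> miss, prune

Visited [0, 3, 4, 8, 9, 10, 12]. Tests: 7 box, 1 leaf. Nearest: miss.

== RESULT ==
miss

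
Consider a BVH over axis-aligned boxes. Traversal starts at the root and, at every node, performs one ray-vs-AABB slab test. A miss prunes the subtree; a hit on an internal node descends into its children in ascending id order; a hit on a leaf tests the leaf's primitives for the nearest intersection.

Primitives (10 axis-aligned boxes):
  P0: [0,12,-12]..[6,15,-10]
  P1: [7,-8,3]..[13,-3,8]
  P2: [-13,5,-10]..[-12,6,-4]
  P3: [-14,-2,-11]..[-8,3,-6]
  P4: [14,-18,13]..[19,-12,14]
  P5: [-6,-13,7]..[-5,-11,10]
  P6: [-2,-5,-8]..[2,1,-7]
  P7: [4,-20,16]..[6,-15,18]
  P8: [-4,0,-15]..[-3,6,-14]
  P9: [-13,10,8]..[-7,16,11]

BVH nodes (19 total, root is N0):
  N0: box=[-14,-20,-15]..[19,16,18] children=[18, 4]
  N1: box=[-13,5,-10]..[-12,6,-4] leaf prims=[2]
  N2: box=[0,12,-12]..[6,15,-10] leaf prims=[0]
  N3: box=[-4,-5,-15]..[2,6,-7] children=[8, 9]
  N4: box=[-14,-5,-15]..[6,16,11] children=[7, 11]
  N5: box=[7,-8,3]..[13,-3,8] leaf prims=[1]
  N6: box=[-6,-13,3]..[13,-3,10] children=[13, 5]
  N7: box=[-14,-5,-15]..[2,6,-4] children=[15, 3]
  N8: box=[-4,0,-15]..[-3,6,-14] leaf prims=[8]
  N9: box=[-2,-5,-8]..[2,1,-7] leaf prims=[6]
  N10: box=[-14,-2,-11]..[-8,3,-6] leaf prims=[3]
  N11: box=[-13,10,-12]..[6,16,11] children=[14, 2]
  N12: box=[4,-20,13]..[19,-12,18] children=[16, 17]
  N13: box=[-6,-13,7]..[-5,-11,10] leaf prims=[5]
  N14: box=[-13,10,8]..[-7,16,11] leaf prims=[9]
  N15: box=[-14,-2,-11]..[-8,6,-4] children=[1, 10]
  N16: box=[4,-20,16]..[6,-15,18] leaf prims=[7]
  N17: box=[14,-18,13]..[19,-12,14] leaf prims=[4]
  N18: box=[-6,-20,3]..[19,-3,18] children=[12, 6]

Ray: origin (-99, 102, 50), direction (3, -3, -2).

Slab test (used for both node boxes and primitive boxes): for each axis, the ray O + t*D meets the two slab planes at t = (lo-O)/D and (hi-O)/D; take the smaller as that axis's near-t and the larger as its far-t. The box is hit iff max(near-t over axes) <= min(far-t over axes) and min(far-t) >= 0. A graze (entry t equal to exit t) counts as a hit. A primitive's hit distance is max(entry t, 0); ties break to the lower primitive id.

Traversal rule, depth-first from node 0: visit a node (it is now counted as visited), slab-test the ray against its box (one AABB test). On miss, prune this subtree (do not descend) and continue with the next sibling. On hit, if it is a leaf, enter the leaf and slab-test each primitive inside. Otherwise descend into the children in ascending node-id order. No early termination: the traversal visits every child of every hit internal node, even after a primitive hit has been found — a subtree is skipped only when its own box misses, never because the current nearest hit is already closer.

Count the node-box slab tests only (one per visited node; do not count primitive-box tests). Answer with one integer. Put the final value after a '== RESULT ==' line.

Traverse from the root:
N0 x:[85/3,118/3] y:[86/3,122/3] z:[16,65/2] -> hit [86/3,65/2], descend [4, 18]
  N4 x:[85/3,35] y:[86/3,107/3] z:[39/2,65/2] -> hit [86/3,65/2], descend [7, 11]
    N7 x:[85/3,101/3] y:[32,107/3] z:[27,65/2] -> hit [32,65/2], descend [3, 15]
      N3 x:[95/3,101/3] y:[32,107/3] z:[57/2,65/2] -> hit [32,65/2], descend [8, 9]
        N8 x:[95/3,32] y:[32,34] z:[32,65/2] -> hit [32,32] leaf, test {P8@t=32}
        N9 x:[97/3,101/3] y:[101/3,107/3] z:[57/2,29] -> miss, prune
      N15 x:[85/3,91/3] y:[32,104/3] z:[27,61/2] -> miss, prune
    N11 x:[86/3,35] y:[86/3,92/3] z:[39/2,31] -> hit [86/3,92/3], descend [2, 14]
      N2 x:[33,35] y:[29,30] z:[30,31] -> miss, prune
      N14 x:[86/3,92/3] y:[86/3,92/3] z:[39/2,21] -> miss, prune
  N18 x:[31,118/3] y:[35,122/3] z:[16,47/2] -> miss, prune

11 AABB tests over nodes [0, 4, 7, 3, 8, 9, 15, 11, 2, 14, 18]; 1 leaf entered; closest P8.

== RESULT ==
11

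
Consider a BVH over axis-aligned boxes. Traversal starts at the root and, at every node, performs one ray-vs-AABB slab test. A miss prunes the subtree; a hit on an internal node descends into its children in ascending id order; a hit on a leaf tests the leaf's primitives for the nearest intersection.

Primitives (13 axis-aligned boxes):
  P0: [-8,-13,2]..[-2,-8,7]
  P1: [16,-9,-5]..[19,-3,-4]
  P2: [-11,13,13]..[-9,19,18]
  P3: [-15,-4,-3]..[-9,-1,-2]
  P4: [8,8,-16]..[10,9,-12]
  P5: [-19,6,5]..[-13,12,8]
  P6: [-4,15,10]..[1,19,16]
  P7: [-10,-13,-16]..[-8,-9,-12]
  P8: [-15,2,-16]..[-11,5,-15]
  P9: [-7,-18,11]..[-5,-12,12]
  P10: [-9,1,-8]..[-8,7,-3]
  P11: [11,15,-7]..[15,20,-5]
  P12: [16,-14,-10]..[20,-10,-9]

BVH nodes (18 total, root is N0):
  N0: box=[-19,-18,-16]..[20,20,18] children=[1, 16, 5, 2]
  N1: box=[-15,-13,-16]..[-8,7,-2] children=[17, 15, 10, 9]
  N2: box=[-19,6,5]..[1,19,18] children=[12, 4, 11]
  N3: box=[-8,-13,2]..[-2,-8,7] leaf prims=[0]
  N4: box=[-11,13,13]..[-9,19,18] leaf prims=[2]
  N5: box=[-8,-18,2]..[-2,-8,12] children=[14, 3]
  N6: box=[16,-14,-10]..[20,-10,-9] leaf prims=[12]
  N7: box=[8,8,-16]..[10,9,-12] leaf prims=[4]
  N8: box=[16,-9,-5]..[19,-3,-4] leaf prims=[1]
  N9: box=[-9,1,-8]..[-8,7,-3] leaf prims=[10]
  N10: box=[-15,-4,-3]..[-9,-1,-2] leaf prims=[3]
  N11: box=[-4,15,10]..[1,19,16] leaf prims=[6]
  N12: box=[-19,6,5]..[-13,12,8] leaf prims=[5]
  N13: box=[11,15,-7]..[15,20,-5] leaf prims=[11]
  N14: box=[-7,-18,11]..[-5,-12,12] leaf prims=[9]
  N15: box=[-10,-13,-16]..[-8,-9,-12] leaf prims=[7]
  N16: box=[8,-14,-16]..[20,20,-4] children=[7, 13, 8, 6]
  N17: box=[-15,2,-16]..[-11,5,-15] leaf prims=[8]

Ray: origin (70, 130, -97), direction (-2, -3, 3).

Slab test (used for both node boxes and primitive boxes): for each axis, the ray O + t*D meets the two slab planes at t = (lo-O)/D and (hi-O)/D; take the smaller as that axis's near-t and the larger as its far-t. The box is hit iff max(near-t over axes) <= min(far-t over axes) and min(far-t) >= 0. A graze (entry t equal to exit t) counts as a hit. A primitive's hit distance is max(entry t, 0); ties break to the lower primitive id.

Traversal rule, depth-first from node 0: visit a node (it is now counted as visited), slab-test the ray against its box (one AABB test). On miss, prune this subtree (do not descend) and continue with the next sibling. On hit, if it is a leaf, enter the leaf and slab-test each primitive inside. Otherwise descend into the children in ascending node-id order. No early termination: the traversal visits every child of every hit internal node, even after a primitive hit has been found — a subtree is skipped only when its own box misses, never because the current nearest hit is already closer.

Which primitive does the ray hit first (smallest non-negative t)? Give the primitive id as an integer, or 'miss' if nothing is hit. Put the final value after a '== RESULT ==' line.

Trace the traversal:
N0 x:[25,89/2] y:[110/3,148/3] z:[27,115/3] -> hit [110/3,115/3], descend [1, 2, 5, 16]
  N1 x:[39,85/2] y:[41,143/3] z:[27,95/3] -> miss, prune
  N2 x:[69/2,89/2] y:[37,124/3] z:[34,115/3] -> hit [37,115/3], descend [4, 11, 12]
    N4 x:[79/2,81/2] y:[37,39] z:[110/3,115/3] -> miss, prune
    N11 x:[69/2,37] y:[37,115/3] z:[107/3,113/3] -> hit [37,37] leaf, test {P6@t=37}
    N12 x:[83/2,89/2] y:[118/3,124/3] z:[34,35] -> miss, prune
  N5 x:[36,39] y:[46,148/3] z:[33,109/3] -> miss, prune
  N16 x:[25,31] y:[110/3,48] z:[27,31] -> miss, prune

8 AABB tests over nodes [0, 1, 2, 4, 11, 12, 5, 16]; 1 leaf entered; closest P6.

== RESULT ==
6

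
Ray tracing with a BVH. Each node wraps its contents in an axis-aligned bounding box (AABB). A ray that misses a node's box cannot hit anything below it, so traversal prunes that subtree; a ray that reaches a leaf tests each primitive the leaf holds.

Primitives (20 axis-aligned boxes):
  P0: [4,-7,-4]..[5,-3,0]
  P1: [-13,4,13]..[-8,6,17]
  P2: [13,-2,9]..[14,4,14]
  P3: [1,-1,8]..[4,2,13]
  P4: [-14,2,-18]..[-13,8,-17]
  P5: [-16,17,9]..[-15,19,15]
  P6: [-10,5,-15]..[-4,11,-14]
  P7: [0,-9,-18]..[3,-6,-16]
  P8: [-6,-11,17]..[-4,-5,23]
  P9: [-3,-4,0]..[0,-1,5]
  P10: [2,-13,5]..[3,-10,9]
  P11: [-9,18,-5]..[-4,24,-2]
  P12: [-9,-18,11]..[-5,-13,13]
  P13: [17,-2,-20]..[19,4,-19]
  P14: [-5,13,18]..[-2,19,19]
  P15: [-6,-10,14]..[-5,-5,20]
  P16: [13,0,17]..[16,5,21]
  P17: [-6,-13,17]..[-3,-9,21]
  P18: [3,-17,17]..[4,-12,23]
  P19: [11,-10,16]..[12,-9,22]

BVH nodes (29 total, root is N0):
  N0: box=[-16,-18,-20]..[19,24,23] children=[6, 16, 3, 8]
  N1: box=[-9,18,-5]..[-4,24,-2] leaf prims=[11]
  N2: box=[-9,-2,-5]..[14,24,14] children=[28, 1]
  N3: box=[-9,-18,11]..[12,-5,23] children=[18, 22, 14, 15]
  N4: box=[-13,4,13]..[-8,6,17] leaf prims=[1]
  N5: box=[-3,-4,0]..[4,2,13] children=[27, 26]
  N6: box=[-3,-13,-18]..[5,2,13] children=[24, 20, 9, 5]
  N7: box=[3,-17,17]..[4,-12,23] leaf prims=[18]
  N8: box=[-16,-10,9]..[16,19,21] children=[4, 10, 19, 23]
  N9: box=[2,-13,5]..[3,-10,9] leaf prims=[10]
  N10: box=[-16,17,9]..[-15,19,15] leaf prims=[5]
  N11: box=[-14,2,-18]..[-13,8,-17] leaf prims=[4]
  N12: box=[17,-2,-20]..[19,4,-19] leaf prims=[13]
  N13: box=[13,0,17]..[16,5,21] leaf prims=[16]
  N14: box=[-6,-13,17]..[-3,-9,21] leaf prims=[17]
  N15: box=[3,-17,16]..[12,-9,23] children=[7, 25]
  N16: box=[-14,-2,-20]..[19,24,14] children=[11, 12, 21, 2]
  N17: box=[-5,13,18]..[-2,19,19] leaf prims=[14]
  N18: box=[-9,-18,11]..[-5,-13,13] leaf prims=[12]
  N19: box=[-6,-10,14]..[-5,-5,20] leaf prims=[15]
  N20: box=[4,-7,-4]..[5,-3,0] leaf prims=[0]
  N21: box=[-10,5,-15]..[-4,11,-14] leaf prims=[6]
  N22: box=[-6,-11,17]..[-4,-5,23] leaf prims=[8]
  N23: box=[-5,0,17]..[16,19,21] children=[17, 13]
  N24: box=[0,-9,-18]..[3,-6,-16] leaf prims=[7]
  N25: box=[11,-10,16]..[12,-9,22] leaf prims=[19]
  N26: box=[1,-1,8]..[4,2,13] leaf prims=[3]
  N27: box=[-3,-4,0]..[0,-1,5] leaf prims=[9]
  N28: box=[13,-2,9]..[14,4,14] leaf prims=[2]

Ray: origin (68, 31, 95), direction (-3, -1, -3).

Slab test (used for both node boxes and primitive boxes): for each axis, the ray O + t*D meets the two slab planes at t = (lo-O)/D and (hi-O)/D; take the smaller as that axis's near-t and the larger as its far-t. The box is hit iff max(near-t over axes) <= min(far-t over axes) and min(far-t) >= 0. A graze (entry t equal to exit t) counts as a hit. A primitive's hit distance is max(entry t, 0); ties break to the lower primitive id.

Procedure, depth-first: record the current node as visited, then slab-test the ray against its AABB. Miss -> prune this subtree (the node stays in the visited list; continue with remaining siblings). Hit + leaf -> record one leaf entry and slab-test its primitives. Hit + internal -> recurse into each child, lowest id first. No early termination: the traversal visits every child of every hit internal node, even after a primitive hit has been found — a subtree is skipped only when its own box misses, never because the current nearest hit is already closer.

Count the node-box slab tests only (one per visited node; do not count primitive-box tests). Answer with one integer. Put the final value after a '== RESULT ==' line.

Trace the traversal:
N0 x:[49/3,28] y:[7,49] z:[24,115/3] -> hit [24,28], descend [3, 6, 8, 16]
  N3 x:[56/3,77/3] y:[36,49] z:[24,28] -> miss, prune
  N6 x:[21,71/3] y:[29,44] z:[82/3,113/3] -> miss, prune
  N8 x:[52/3,28] y:[12,41] z:[74/3,86/3] -> hit [74/3,28], descend [4, 10, 19, 23]
    N4 x:[76/3,27] y:[25,27] z:[26,82/3] -> hit [26,27] leaf, test {P1@t=26}
    N10 x:[83/3,28] y:[12,14] z:[80/3,86/3] -> miss, prune
    N19 x:[73/3,74/3] y:[36,41] z:[25,27] -> miss, prune
    N23 x:[52/3,73/3] y:[12,31] z:[74/3,26] -> miss, prune
  N16 x:[49/3,82/3] y:[7,33] z:[27,115/3] -> hit [27,82/3], descend [2, 11, 12, 21]
    N2 x:[18,77/3] y:[7,33] z:[27,100/3] -> miss, prune
    N11 x:[27,82/3] y:[23,29] z:[112/3,113/3] -> miss, prune
    N12 x:[49/3,17] y:[27,33] z:[38,115/3] -> miss, prune
    N21 x:[24,26] y:[20,26] z:[109/3,110/3] -> miss, prune

13 AABB tests over nodes [0, 3, 6, 8, 4, 10, 19, 23, 16, 2, 11, 12, 21]; 1 leaf entered; closest P1.

== RESULT ==
13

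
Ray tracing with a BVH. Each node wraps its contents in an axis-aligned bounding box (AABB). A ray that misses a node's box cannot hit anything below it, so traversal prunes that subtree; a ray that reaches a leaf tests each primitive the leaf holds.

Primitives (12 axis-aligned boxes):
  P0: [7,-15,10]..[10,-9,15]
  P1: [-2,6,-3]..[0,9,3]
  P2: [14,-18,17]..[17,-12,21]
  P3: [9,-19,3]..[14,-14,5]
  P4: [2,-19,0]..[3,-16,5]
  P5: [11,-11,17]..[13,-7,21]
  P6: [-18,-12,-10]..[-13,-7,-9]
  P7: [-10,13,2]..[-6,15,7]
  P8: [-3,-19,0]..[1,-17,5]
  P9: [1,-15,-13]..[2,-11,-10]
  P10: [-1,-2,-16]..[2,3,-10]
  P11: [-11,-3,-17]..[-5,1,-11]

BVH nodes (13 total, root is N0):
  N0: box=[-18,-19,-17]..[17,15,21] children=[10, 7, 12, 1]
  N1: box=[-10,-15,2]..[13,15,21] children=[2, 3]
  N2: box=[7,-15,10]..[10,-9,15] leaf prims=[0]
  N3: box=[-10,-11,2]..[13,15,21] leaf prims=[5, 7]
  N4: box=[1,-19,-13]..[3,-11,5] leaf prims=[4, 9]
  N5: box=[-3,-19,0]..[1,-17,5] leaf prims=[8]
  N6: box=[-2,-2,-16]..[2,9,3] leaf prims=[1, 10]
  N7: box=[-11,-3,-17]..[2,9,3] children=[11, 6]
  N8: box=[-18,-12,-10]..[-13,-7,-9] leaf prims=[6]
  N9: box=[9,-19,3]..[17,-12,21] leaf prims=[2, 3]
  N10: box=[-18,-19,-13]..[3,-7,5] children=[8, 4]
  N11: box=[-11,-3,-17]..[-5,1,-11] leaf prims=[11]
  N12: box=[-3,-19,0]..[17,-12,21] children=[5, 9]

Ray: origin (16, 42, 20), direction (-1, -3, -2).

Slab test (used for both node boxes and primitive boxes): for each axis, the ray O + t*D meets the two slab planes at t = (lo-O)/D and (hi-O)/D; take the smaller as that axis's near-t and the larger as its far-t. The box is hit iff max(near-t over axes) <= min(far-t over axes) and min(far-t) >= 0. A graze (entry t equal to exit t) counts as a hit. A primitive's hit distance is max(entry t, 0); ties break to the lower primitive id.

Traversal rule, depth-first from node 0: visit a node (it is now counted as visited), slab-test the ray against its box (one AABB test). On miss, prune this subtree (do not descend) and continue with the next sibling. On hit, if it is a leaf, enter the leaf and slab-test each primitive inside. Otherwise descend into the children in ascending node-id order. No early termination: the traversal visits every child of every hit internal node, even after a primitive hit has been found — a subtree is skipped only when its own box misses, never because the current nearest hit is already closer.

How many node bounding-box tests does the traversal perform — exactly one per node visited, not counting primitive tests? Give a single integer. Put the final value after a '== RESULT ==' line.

Trace the traversal:
N0 x:[-1,34] y:[9,61/3] z:[-1/2,37/2] -> hit [9,37/2], descend [1, 7, 10, 12]
  N1 x:[3,26] y:[9,19] z:[-1/2,9] -> hit [9,9], descend [2, 3]
    N2 x:[6,9] y:[17,19] z:[5/2,5] -> miss, prune
    N3 x:[3,26] y:[9,53/3] z:[-1/2,9] -> hit [9,9] leaf, test {P5(miss), P7(miss)}
  N7 x:[14,27] y:[11,15] z:[17/2,37/2] -> hit [14,15], descend [6, 11]
    N6 x:[14,18] y:[11,44/3] z:[17/2,18] -> hit [14,44/3] leaf, test {P1(miss), P10(miss)}
    N11 x:[21,27] y:[41/3,15] z:[31/2,37/2] -> miss, prune
  N10 x:[13,34] y:[49/3,61/3] z:[15/2,33/2] -> hit [49/3,33/2], descend [4, 8]
    N4 x:[13,15] y:[53/3,61/3] z:[15/2,33/2] -> miss, prune
    N8 x:[29,34] y:[49/3,18] z:[29/2,15] -> miss, prune
  N12 x:[-1,19] y:[18,61/3] z:[-1/2,10] -> miss, prune

Visited [0, 1, 2, 3, 7, 6, 11, 10, 4, 8, 12]. Tests: 11 box, 2 leaf. Nearest: miss.

== RESULT ==
11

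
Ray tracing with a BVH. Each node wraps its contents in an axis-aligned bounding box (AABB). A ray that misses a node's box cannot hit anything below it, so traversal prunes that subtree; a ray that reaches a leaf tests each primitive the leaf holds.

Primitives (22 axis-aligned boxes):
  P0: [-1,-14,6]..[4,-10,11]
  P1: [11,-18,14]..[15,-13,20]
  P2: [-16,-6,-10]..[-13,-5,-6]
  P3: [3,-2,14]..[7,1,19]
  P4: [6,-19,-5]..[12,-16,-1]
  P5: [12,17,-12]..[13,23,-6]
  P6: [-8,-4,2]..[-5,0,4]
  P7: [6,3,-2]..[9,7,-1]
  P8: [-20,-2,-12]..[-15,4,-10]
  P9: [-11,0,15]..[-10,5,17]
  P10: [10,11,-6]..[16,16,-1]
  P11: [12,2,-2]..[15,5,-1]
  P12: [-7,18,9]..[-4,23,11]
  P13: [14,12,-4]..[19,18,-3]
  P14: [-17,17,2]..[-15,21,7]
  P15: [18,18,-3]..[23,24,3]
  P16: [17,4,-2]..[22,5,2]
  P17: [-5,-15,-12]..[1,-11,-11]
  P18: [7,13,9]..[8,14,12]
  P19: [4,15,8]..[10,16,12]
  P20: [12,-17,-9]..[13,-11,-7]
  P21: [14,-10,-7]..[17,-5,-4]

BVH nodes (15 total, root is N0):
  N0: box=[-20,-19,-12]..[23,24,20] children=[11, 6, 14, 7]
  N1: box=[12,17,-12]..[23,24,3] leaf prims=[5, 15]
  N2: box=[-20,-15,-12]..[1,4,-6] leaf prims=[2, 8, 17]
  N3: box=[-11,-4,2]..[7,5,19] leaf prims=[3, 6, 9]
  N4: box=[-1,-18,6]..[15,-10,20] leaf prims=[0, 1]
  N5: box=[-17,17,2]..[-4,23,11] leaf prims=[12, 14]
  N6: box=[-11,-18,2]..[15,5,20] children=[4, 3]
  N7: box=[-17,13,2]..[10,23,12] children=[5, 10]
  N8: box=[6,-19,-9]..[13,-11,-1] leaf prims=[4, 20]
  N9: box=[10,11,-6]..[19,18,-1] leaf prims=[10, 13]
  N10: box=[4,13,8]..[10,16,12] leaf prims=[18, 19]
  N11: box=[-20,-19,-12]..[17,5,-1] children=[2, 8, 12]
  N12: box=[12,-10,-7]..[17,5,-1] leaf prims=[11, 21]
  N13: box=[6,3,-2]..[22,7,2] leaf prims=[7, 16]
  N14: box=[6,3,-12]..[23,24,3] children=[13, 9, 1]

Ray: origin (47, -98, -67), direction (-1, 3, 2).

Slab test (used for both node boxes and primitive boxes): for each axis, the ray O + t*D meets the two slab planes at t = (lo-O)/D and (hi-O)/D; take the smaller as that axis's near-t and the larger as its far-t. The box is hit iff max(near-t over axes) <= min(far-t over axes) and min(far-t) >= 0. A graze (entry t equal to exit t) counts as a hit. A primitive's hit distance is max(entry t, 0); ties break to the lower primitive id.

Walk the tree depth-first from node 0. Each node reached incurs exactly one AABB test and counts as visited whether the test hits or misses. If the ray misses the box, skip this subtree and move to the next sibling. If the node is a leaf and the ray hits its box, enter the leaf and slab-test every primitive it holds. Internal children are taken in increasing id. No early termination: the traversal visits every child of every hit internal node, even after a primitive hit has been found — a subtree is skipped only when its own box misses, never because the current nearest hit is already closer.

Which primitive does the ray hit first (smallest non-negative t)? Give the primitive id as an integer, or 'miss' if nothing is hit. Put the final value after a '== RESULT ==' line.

Traverse from the root:
N0 x:[24,67] y:[79/3,122/3] z:[55/2,87/2] -> hit [55/2,122/3], descend [6, 7, 11, 14]
  N6 x:[32,58] y:[80/3,103/3] z:[69/2,87/2] -> miss, prune
  N7 x:[37,64] y:[37,121/3] z:[69/2,79/2] -> hit [37,79/2], descend [5, 10]
    N5 x:[51,64] y:[115/3,121/3] z:[69/2,39] -> miss, prune
    N10 x:[37,43] y:[37,38] z:[75/2,79/2] -> hit [75/2,38] leaf, test {P18(miss), P19@t=113/3}
  N11 x:[30,67] y:[79/3,103/3] z:[55/2,33] -> hit [30,33], descend [2, 8, 12]
    N2 x:[46,67] y:[83/3,34] z:[55/2,61/2] -> miss, prune
    N8 x:[34,41] y:[79/3,29] z:[29,33] -> miss, prune
    N12 x:[30,35] y:[88/3,103/3] z:[30,33] -> hit [30,33] leaf, test {P11(miss), P21@t=30}
  N14 x:[24,41] y:[101/3,122/3] z:[55/2,35] -> hit [101/3,35], descend [1, 9, 13]
    N1 x:[24,35] y:[115/3,122/3] z:[55/2,35] -> miss, prune
    N9 x:[28,37] y:[109/3,116/3] z:[61/2,33] -> miss, prune
    N13 x:[25,41] y:[101/3,35] z:[65/2,69/2] -> hit [101/3,69/2] leaf, test {P7(miss), P16(miss)}

13 AABB tests over nodes [0, 6, 7, 5, 10, 11, 2, 8, 12, 14, 1, 9, 13]; 3 leaves entered; closest P21.

== RESULT ==
21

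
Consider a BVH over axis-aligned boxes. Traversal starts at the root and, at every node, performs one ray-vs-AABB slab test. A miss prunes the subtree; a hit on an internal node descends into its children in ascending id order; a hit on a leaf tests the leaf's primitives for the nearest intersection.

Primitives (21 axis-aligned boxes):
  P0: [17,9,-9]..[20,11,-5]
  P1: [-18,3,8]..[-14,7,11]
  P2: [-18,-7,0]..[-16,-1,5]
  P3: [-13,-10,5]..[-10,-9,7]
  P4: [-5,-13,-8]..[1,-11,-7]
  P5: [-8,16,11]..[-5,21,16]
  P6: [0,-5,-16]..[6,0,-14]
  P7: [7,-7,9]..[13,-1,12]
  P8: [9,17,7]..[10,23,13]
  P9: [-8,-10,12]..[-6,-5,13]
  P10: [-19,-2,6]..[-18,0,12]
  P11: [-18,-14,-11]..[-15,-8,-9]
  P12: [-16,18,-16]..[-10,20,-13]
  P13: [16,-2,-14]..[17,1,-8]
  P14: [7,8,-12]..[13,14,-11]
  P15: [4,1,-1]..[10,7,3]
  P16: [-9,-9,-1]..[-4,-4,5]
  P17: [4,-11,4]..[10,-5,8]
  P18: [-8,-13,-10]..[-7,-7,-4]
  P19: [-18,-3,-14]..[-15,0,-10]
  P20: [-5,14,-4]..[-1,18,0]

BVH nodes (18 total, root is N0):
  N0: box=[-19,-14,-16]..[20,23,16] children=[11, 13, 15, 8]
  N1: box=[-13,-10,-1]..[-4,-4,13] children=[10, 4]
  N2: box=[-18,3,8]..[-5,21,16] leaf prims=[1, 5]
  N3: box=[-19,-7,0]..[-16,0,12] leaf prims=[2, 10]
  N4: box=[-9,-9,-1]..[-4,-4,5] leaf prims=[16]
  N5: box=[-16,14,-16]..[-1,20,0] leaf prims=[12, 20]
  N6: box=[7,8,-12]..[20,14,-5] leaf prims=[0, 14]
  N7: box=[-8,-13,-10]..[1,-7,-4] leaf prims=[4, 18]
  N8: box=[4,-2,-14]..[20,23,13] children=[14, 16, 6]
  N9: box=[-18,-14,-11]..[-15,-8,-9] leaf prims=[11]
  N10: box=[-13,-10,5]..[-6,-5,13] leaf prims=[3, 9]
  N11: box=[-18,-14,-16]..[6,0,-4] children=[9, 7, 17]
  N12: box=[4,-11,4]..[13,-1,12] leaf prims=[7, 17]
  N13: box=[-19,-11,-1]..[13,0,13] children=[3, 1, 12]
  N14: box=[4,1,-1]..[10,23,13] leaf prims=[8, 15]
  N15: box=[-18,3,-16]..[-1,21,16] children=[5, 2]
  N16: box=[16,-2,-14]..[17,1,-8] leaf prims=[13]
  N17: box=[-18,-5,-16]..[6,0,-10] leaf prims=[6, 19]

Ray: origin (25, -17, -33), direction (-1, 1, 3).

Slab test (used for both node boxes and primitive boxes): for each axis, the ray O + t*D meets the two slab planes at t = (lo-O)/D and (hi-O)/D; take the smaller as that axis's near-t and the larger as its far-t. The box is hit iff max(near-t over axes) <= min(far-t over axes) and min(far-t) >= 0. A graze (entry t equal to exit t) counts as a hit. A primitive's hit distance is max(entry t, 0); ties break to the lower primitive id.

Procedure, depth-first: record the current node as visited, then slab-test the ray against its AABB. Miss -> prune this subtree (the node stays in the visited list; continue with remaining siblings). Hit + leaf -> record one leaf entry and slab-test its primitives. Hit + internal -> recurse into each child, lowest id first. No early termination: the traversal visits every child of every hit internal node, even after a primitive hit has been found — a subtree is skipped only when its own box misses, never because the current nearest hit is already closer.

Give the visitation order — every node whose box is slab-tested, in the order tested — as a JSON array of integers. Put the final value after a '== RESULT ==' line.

Walk:
N0 x:[5,44] y:[3,40] z:[17/3,49/3] -> hit [17/3,49/3], descend [8, 11, 13, 15]
  N8 x:[5,21] y:[15,40] z:[19/3,46/3] -> hit [15,46/3], descend [6, 14, 16]
    N6 x:[5,18] y:[25,31] z:[7,28/3] -> miss, prune
    N14 x:[15,21] y:[18,40] z:[32/3,46/3] -> miss, prune
    N16 x:[8,9] y:[15,18] z:[19/3,25/3] -> miss, prune
  N11 x:[19,43] y:[3,17] z:[17/3,29/3] -> miss, prune
  N13 x:[12,44] y:[6,17] z:[32/3,46/3] -> hit [12,46/3], descend [1, 3, 12]
    N1 x:[29,38] y:[7,13] z:[32/3,46/3] -> miss, prune
    N3 x:[41,44] y:[10,17] z:[11,15] -> miss, prune
    N12 x:[12,21] y:[6,16] z:[37/3,15] -> hit [37/3,15] leaf, test {P7@t=14, P17(miss)}
  N15 x:[26,43] y:[20,38] z:[17/3,49/3] -> miss, prune

order=[0, 8, 6, 14, 16, 11, 13, 1, 3, 12, 15]  |boxes|=11  |leaves|=1  hit=P7

== RESULT ==
[0, 8, 6, 14, 16, 11, 13, 1, 3, 12, 15]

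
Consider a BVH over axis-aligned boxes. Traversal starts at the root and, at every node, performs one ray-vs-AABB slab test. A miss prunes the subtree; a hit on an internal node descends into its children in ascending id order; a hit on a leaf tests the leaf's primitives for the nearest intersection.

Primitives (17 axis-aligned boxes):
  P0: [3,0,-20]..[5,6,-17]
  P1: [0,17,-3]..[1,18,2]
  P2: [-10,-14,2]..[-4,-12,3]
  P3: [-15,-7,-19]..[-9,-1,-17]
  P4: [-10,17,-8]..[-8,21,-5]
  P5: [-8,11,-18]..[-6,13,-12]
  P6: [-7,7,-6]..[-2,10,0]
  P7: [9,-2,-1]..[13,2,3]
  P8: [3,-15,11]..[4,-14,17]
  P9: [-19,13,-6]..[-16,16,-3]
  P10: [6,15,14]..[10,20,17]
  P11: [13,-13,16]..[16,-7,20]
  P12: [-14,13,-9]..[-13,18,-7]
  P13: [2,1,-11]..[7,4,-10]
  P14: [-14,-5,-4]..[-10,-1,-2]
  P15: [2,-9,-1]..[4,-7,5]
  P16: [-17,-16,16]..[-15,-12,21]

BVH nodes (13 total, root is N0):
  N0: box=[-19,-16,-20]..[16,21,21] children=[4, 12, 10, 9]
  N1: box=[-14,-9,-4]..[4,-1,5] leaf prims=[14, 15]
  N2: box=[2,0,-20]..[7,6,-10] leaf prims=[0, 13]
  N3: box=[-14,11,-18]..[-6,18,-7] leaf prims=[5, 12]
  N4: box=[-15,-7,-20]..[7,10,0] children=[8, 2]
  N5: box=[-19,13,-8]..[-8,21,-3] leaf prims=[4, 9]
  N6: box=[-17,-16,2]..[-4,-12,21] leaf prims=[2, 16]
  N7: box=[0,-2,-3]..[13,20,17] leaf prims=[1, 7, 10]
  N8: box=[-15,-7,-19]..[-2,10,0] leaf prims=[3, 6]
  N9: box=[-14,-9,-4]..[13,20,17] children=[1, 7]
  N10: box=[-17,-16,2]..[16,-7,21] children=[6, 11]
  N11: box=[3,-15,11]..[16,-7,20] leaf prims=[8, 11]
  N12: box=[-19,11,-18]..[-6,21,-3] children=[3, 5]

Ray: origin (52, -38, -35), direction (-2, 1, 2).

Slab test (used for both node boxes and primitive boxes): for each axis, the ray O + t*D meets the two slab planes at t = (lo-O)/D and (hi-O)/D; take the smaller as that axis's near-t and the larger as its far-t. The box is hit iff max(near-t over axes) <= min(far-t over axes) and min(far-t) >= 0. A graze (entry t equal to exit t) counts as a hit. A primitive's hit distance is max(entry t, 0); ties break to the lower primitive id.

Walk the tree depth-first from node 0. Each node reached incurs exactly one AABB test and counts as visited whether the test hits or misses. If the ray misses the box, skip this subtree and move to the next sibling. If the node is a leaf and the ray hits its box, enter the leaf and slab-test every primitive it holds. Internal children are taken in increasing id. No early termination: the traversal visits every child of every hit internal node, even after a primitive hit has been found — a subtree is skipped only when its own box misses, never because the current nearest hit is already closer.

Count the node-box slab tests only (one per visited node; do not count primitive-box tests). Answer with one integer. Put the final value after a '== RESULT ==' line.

Trace the traversal:
N0 x:[18,71/2] y:[22,59] z:[15/2,28] -> hit [22,28], descend [4, 9, 10, 12]
  N4 x:[45/2,67/2] y:[31,48] z:[15/2,35/2] -> miss, prune
  N9 x:[39/2,33] y:[29,58] z:[31/2,26] -> miss, prune
  N10 x:[18,69/2] y:[22,31] z:[37/2,28] -> hit [22,28], descend [6, 11]
    N6 x:[28,69/2] y:[22,26] z:[37/2,28] -> miss, prune
    N11 x:[18,49/2] y:[23,31] z:[23,55/2] -> hit [23,49/2] leaf, test {P8@t=24, P11(miss)}
  N12 x:[29,71/2] y:[49,59] z:[17/2,16] -> miss, prune

Summary -> nodes [0, 4, 9, 10, 6, 11, 12]; box-tests=7; leaf-entries=1; first=P8

== RESULT ==
7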